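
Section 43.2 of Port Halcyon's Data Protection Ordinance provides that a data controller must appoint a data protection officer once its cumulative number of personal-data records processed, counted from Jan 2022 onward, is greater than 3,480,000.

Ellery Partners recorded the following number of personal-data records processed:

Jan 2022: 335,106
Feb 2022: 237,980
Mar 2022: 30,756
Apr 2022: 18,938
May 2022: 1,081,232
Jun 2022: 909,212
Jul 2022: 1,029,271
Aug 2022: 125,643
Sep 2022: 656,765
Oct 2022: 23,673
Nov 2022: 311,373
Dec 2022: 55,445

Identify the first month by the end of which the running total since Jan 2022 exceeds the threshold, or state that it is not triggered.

Through Jan 2022: 335,106
Through Feb 2022: 573,086
Through Mar 2022: 603,842
Through Apr 2022: 622,780
Through May 2022: 1,704,012
Through Jun 2022: 2,613,224
Through Jul 2022: 3,642,495 ← exceeds threshold

Jul 2022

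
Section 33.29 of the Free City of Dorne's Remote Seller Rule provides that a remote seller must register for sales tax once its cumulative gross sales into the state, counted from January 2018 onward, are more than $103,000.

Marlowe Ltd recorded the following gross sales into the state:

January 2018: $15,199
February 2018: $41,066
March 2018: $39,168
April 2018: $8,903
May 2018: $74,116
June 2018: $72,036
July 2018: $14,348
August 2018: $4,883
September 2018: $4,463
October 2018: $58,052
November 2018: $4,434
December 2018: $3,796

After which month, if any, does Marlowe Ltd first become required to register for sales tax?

Through January 2018: $15,199
Through February 2018: $56,265
Through March 2018: $95,433
Through April 2018: $104,336 ← exceeds threshold

April 2018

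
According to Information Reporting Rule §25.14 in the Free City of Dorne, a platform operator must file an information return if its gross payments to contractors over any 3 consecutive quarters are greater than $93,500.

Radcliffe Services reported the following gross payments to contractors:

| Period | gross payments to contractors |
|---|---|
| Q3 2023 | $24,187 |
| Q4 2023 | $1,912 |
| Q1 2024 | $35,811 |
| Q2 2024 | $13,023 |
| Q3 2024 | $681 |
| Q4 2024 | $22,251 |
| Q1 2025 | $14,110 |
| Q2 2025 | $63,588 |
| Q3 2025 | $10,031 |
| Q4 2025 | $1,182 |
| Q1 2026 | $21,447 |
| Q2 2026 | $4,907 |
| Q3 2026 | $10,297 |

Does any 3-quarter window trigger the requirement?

Q3 2023–Q1 2024: $24,187 + $1,912 + $35,811 = $61,910 (under)
Q4 2023–Q2 2024: $1,912 + $35,811 + $13,023 = $50,746 (under)
Q1 2024–Q3 2024: $35,811 + $13,023 + $681 = $49,515 (under)
Q2 2024–Q4 2024: $13,023 + $681 + $22,251 = $35,955 (under)
Q3 2024–Q1 2025: $681 + $22,251 + $14,110 = $37,042 (under)
Q4 2024–Q2 2025: $22,251 + $14,110 + $63,588 = $99,949 (over)
Q1 2025–Q3 2025: $14,110 + $63,588 + $10,031 = $87,729 (under)
Q2 2025–Q4 2025: $63,588 + $10,031 + $1,182 = $74,801 (under)
Q3 2025–Q1 2026: $10,031 + $1,182 + $21,447 = $32,660 (under)
Q4 2025–Q2 2026: $1,182 + $21,447 + $4,907 = $27,536 (under)
Q1 2026–Q3 2026: $21,447 + $4,907 + $10,297 = $36,651 (under)
At least one window exceeds $93,500.

Yes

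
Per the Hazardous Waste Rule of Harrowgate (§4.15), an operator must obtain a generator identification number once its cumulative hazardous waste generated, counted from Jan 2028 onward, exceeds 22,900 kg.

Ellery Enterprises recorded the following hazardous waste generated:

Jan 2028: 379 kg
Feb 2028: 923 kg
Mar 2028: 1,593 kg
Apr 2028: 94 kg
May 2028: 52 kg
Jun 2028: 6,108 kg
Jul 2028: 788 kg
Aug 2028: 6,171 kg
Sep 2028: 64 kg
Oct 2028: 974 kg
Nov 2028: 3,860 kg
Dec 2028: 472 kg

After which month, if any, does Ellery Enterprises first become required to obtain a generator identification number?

Through Jan 2028: 379 kg
Through Feb 2028: 1,302 kg
Through Mar 2028: 2,895 kg
Through Apr 2028: 2,989 kg
Through May 2028: 3,041 kg
Through Jun 2028: 9,149 kg
Through Jul 2028: 9,937 kg
Through Aug 2028: 16,108 kg
Through Sep 2028: 16,172 kg
Through Oct 2028: 17,146 kg
Through Nov 2028: 21,006 kg
Through Dec 2028: 21,478 kg
Final cumulative total 21,478 kg ≤ 22,900 kg; the threshold is never exceeded.

Not triggered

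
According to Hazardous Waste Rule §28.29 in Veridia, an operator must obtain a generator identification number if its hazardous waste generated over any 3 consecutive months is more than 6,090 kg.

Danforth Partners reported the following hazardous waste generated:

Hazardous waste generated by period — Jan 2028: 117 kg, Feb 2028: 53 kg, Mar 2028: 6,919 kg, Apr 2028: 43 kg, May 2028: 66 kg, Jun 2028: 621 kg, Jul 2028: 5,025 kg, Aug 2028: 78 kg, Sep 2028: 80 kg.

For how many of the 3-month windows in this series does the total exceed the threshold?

Jan 2028–Mar 2028: 117 kg + 53 kg + 6,919 kg = 7,089 kg (over)
Feb 2028–Apr 2028: 53 kg + 6,919 kg + 43 kg = 7,015 kg (over)
Mar 2028–May 2028: 6,919 kg + 43 kg + 66 kg = 7,028 kg (over)
Apr 2028–Jun 2028: 43 kg + 66 kg + 621 kg = 730 kg (under)
May 2028–Jul 2028: 66 kg + 621 kg + 5,025 kg = 5,712 kg (under)
Jun 2028–Aug 2028: 621 kg + 5,025 kg + 78 kg = 5,724 kg (under)
Jul 2028–Sep 2028: 5,025 kg + 78 kg + 80 kg = 5,183 kg (under)
3 windows exceed the threshold.

3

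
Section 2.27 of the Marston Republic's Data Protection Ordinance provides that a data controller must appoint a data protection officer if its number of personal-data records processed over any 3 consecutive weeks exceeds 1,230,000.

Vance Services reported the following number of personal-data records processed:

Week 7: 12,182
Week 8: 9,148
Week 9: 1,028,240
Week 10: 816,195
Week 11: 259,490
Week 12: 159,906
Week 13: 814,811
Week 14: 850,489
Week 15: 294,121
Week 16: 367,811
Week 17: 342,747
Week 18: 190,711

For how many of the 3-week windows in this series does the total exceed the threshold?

Week 7–Week 9: 12,182 + 9,148 + 1,028,240 = 1,049,570 (under)
Week 8–Week 10: 9,148 + 1,028,240 + 816,195 = 1,853,583 (over)
Week 9–Week 11: 1,028,240 + 816,195 + 259,490 = 2,103,925 (over)
Week 10–Week 12: 816,195 + 259,490 + 159,906 = 1,235,591 (over)
Week 11–Week 13: 259,490 + 159,906 + 814,811 = 1,234,207 (over)
Week 12–Week 14: 159,906 + 814,811 + 850,489 = 1,825,206 (over)
Week 13–Week 15: 814,811 + 850,489 + 294,121 = 1,959,421 (over)
Week 14–Week 16: 850,489 + 294,121 + 367,811 = 1,512,421 (over)
Week 15–Week 17: 294,121 + 367,811 + 342,747 = 1,004,679 (under)
Week 16–Week 18: 367,811 + 342,747 + 190,711 = 901,269 (under)
7 windows exceed the threshold.

7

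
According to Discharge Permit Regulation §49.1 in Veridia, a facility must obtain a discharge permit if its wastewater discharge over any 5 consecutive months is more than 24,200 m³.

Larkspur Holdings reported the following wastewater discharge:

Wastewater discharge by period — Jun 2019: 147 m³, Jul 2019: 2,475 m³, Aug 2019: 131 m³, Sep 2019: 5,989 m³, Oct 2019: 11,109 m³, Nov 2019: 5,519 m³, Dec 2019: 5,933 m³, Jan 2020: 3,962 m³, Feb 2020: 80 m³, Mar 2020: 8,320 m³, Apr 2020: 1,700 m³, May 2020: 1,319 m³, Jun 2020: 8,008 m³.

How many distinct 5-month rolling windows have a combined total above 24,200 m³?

Jun 2019–Oct 2019: 147 m³ + 2,475 m³ + 131 m³ + 5,989 m³ + 11,109 m³ = 19,851 m³ (under)
Jul 2019–Nov 2019: 2,475 m³ + 131 m³ + 5,989 m³ + 11,109 m³ + 5,519 m³ = 25,223 m³ (over)
Aug 2019–Dec 2019: 131 m³ + 5,989 m³ + 11,109 m³ + 5,519 m³ + 5,933 m³ = 28,681 m³ (over)
Sep 2019–Jan 2020: 5,989 m³ + 11,109 m³ + 5,519 m³ + 5,933 m³ + 3,962 m³ = 32,512 m³ (over)
Oct 2019–Feb 2020: 11,109 m³ + 5,519 m³ + 5,933 m³ + 3,962 m³ + 80 m³ = 26,603 m³ (over)
Nov 2019–Mar 2020: 5,519 m³ + 5,933 m³ + 3,962 m³ + 80 m³ + 8,320 m³ = 23,814 m³ (under)
Dec 2019–Apr 2020: 5,933 m³ + 3,962 m³ + 80 m³ + 8,320 m³ + 1,700 m³ = 19,995 m³ (under)
Jan 2020–May 2020: 3,962 m³ + 80 m³ + 8,320 m³ + 1,700 m³ + 1,319 m³ = 15,381 m³ (under)
Feb 2020–Jun 2020: 80 m³ + 8,320 m³ + 1,700 m³ + 1,319 m³ + 8,008 m³ = 19,427 m³ (under)
4 windows exceed the threshold.

4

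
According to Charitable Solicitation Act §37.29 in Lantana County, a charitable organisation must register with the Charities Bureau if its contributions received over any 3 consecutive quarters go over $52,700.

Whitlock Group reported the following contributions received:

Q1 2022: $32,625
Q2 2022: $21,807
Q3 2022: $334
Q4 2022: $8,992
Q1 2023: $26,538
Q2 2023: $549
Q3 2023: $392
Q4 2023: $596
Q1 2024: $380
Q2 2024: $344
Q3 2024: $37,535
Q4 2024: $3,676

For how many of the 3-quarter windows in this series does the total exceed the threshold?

Q1 2022–Q3 2022: $32,625 + $21,807 + $334 = $54,766 (over)
Q2 2022–Q4 2022: $21,807 + $334 + $8,992 = $31,133 (under)
Q3 2022–Q1 2023: $334 + $8,992 + $26,538 = $35,864 (under)
Q4 2022–Q2 2023: $8,992 + $26,538 + $549 = $36,079 (under)
Q1 2023–Q3 2023: $26,538 + $549 + $392 = $27,479 (under)
Q2 2023–Q4 2023: $549 + $392 + $596 = $1,537 (under)
Q3 2023–Q1 2024: $392 + $596 + $380 = $1,368 (under)
Q4 2023–Q2 2024: $596 + $380 + $344 = $1,320 (under)
Q1 2024–Q3 2024: $380 + $344 + $37,535 = $38,259 (under)
Q2 2024–Q4 2024: $344 + $37,535 + $3,676 = $41,555 (under)
1 window exceeds the threshold.

1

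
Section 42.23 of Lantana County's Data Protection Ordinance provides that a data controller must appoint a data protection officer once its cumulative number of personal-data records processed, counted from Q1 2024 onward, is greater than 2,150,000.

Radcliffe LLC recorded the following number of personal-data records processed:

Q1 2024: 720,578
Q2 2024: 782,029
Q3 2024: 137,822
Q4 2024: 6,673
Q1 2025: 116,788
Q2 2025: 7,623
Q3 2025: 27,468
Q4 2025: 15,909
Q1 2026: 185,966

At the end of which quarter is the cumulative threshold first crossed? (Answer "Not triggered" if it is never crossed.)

Not triggered

Through Q1 2024: 720,578
Through Q2 2024: 1,502,607
Through Q3 2024: 1,640,429
Through Q4 2024: 1,647,102
Through Q1 2025: 1,763,890
Through Q2 2025: 1,771,513
Through Q3 2025: 1,798,981
Through Q4 2025: 1,814,890
Through Q1 2026: 2,000,856
Final cumulative total 2,000,856 ≤ 2,150,000; the threshold is never exceeded.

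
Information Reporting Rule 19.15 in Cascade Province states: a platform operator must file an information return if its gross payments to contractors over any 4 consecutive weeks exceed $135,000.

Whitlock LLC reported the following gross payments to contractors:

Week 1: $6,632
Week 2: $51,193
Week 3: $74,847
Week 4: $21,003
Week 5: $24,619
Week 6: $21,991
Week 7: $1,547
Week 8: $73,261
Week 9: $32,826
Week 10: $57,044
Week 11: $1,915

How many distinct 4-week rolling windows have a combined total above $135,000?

Week 1–Week 4: $6,632 + $51,193 + $74,847 + $21,003 = $153,675 (over)
Week 2–Week 5: $51,193 + $74,847 + $21,003 + $24,619 = $171,662 (over)
Week 3–Week 6: $74,847 + $21,003 + $24,619 + $21,991 = $142,460 (over)
Week 4–Week 7: $21,003 + $24,619 + $21,991 + $1,547 = $69,160 (under)
Week 5–Week 8: $24,619 + $21,991 + $1,547 + $73,261 = $121,418 (under)
Week 6–Week 9: $21,991 + $1,547 + $73,261 + $32,826 = $129,625 (under)
Week 7–Week 10: $1,547 + $73,261 + $32,826 + $57,044 = $164,678 (over)
Week 8–Week 11: $73,261 + $32,826 + $57,044 + $1,915 = $165,046 (over)
5 windows exceed the threshold.

5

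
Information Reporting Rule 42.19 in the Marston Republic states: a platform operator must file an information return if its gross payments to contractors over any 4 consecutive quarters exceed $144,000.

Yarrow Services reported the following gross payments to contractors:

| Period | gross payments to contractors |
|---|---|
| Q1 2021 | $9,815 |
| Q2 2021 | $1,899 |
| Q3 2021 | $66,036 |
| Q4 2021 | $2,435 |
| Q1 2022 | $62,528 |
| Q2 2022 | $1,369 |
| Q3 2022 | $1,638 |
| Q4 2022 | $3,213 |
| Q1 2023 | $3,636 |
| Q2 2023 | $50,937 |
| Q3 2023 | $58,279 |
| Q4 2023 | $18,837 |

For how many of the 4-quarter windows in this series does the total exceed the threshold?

0

Q1 2021–Q4 2021: $9,815 + $1,899 + $66,036 + $2,435 = $80,185 (under)
Q2 2021–Q1 2022: $1,899 + $66,036 + $2,435 + $62,528 = $132,898 (under)
Q3 2021–Q2 2022: $66,036 + $2,435 + $62,528 + $1,369 = $132,368 (under)
Q4 2021–Q3 2022: $2,435 + $62,528 + $1,369 + $1,638 = $67,970 (under)
Q1 2022–Q4 2022: $62,528 + $1,369 + $1,638 + $3,213 = $68,748 (under)
Q2 2022–Q1 2023: $1,369 + $1,638 + $3,213 + $3,636 = $9,856 (under)
Q3 2022–Q2 2023: $1,638 + $3,213 + $3,636 + $50,937 = $59,424 (under)
Q4 2022–Q3 2023: $3,213 + $3,636 + $50,937 + $58,279 = $116,065 (under)
Q1 2023–Q4 2023: $3,636 + $50,937 + $58,279 + $18,837 = $131,689 (under)
0 windows exceed the threshold.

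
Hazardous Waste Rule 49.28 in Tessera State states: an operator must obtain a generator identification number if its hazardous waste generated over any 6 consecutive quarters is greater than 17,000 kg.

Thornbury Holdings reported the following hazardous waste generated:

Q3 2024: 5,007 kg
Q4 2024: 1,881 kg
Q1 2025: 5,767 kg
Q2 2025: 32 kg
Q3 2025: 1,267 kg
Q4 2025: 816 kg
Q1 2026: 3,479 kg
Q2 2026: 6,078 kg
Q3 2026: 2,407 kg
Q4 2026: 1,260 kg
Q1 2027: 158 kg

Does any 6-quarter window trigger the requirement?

Q3 2024–Q4 2025: 5,007 kg + 1,881 kg + 5,767 kg + 32 kg + 1,267 kg + 816 kg = 14,770 kg (under)
Q4 2024–Q1 2026: 1,881 kg + 5,767 kg + 32 kg + 1,267 kg + 816 kg + 3,479 kg = 13,242 kg (under)
Q1 2025–Q2 2026: 5,767 kg + 32 kg + 1,267 kg + 816 kg + 3,479 kg + 6,078 kg = 17,439 kg (over)
Q2 2025–Q3 2026: 32 kg + 1,267 kg + 816 kg + 3,479 kg + 6,078 kg + 2,407 kg = 14,079 kg (under)
Q3 2025–Q4 2026: 1,267 kg + 816 kg + 3,479 kg + 6,078 kg + 2,407 kg + 1,260 kg = 15,307 kg (under)
Q4 2025–Q1 2027: 816 kg + 3,479 kg + 6,078 kg + 2,407 kg + 1,260 kg + 158 kg = 14,198 kg (under)
At least one window exceeds 17,000 kg.

Yes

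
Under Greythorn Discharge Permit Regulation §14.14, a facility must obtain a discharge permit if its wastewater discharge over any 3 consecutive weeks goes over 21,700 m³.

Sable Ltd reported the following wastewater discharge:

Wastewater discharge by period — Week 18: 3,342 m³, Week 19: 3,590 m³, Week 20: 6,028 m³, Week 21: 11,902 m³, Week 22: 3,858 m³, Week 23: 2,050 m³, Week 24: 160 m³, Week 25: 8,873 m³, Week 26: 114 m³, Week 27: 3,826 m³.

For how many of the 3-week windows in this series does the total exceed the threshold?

1

Week 18–Week 20: 3,342 m³ + 3,590 m³ + 6,028 m³ = 12,960 m³ (under)
Week 19–Week 21: 3,590 m³ + 6,028 m³ + 11,902 m³ = 21,520 m³ (under)
Week 20–Week 22: 6,028 m³ + 11,902 m³ + 3,858 m³ = 21,788 m³ (over)
Week 21–Week 23: 11,902 m³ + 3,858 m³ + 2,050 m³ = 17,810 m³ (under)
Week 22–Week 24: 3,858 m³ + 2,050 m³ + 160 m³ = 6,068 m³ (under)
Week 23–Week 25: 2,050 m³ + 160 m³ + 8,873 m³ = 11,083 m³ (under)
Week 24–Week 26: 160 m³ + 8,873 m³ + 114 m³ = 9,147 m³ (under)
Week 25–Week 27: 8,873 m³ + 114 m³ + 3,826 m³ = 12,813 m³ (under)
1 window exceeds the threshold.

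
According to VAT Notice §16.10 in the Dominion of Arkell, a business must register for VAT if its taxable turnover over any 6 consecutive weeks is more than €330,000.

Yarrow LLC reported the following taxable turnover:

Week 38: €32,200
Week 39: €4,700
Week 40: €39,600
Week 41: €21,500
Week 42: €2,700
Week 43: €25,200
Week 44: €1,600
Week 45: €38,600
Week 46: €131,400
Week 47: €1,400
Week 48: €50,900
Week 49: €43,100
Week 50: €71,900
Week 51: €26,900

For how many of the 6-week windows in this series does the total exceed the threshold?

Week 38–Week 43: €32,200 + €4,700 + €39,600 + €21,500 + €2,700 + €25,200 = €125,900 (under)
Week 39–Week 44: €4,700 + €39,600 + €21,500 + €2,700 + €25,200 + €1,600 = €95,300 (under)
Week 40–Week 45: €39,600 + €21,500 + €2,700 + €25,200 + €1,600 + €38,600 = €129,200 (under)
Week 41–Week 46: €21,500 + €2,700 + €25,200 + €1,600 + €38,600 + €131,400 = €221,000 (under)
Week 42–Week 47: €2,700 + €25,200 + €1,600 + €38,600 + €131,400 + €1,400 = €200,900 (under)
Week 43–Week 48: €25,200 + €1,600 + €38,600 + €131,400 + €1,400 + €50,900 = €249,100 (under)
Week 44–Week 49: €1,600 + €38,600 + €131,400 + €1,400 + €50,900 + €43,100 = €267,000 (under)
Week 45–Week 50: €38,600 + €131,400 + €1,400 + €50,900 + €43,100 + €71,900 = €337,300 (over)
Week 46–Week 51: €131,400 + €1,400 + €50,900 + €43,100 + €71,900 + €26,900 = €325,600 (under)
1 window exceeds the threshold.

1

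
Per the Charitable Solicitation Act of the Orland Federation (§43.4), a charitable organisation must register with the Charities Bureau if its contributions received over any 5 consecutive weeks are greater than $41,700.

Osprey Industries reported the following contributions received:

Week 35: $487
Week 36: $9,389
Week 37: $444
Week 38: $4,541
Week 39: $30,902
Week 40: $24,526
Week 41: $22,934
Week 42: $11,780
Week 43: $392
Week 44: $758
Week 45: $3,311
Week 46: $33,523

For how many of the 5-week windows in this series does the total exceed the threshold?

7

Week 35–Week 39: $487 + $9,389 + $444 + $4,541 + $30,902 = $45,763 (over)
Week 36–Week 40: $9,389 + $444 + $4,541 + $30,902 + $24,526 = $69,802 (over)
Week 37–Week 41: $444 + $4,541 + $30,902 + $24,526 + $22,934 = $83,347 (over)
Week 38–Week 42: $4,541 + $30,902 + $24,526 + $22,934 + $11,780 = $94,683 (over)
Week 39–Week 43: $30,902 + $24,526 + $22,934 + $11,780 + $392 = $90,534 (over)
Week 40–Week 44: $24,526 + $22,934 + $11,780 + $392 + $758 = $60,390 (over)
Week 41–Week 45: $22,934 + $11,780 + $392 + $758 + $3,311 = $39,175 (under)
Week 42–Week 46: $11,780 + $392 + $758 + $3,311 + $33,523 = $49,764 (over)
7 windows exceed the threshold.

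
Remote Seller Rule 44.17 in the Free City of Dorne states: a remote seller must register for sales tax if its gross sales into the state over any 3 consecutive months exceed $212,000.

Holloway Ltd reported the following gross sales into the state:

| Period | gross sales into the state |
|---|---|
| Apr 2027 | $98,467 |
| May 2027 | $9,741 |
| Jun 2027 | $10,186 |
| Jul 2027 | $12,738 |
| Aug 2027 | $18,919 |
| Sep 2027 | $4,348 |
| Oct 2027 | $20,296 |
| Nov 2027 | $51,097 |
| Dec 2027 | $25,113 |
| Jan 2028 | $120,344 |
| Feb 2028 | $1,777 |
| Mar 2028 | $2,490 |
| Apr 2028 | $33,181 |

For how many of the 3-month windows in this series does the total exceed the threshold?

0

Apr 2027–Jun 2027: $98,467 + $9,741 + $10,186 = $118,394 (under)
May 2027–Jul 2027: $9,741 + $10,186 + $12,738 = $32,665 (under)
Jun 2027–Aug 2027: $10,186 + $12,738 + $18,919 = $41,843 (under)
Jul 2027–Sep 2027: $12,738 + $18,919 + $4,348 = $36,005 (under)
Aug 2027–Oct 2027: $18,919 + $4,348 + $20,296 = $43,563 (under)
Sep 2027–Nov 2027: $4,348 + $20,296 + $51,097 = $75,741 (under)
Oct 2027–Dec 2027: $20,296 + $51,097 + $25,113 = $96,506 (under)
Nov 2027–Jan 2028: $51,097 + $25,113 + $120,344 = $196,554 (under)
Dec 2027–Feb 2028: $25,113 + $120,344 + $1,777 = $147,234 (under)
Jan 2028–Mar 2028: $120,344 + $1,777 + $2,490 = $124,611 (under)
Feb 2028–Apr 2028: $1,777 + $2,490 + $33,181 = $37,448 (under)
0 windows exceed the threshold.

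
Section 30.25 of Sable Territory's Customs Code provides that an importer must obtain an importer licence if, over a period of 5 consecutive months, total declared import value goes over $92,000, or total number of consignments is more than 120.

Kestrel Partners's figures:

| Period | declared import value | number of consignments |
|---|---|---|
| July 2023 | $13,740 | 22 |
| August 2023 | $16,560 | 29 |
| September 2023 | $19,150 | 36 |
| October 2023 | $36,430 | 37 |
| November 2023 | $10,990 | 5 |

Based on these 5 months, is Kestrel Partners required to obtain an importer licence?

Total declared import value: $13,740 + $16,560 + $19,150 + $36,430 + $10,990 = $96,870 (> $92,000).
Total number of consignments: 22 + 29 + 36 + 37 + 5 = 129 (> 120).
The test is 'or': at least one threshold is exceeded.

Yes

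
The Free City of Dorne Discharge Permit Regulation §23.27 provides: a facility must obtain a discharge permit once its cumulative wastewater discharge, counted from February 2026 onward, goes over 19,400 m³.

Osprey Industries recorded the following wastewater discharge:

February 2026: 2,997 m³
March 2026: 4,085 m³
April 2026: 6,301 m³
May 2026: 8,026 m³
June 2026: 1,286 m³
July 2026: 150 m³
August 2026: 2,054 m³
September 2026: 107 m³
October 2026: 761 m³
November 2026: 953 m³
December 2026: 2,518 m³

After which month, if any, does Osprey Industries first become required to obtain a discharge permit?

May 2026

Through February 2026: 2,997 m³
Through March 2026: 7,082 m³
Through April 2026: 13,383 m³
Through May 2026: 21,409 m³ ← exceeds threshold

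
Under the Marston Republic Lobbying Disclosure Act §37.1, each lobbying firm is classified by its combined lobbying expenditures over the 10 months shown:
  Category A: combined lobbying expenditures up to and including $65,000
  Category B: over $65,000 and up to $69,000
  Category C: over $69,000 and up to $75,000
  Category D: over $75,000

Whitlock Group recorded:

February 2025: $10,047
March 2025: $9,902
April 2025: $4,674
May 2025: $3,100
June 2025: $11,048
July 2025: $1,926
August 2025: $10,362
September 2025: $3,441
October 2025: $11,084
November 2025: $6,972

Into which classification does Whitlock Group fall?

Combined lobbying expenditures: $10,047 + $9,902 + $4,674 + $3,100 + $11,048 + $1,926 + $10,362 + $3,441 + $11,084 + $6,972 = $72,556.
$69,000 < $72,556 ≤ $75,000, so Category C applies.

Category C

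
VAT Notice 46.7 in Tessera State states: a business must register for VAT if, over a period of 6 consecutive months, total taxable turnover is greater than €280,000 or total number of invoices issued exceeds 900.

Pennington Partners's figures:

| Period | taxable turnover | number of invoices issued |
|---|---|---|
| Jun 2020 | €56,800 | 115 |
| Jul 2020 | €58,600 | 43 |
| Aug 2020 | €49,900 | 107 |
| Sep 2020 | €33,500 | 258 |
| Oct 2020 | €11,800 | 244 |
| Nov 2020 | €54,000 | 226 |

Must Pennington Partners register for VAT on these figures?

Yes

Total taxable turnover: €56,800 + €58,600 + €49,900 + €33,500 + €11,800 + €54,000 = €264,600 (≤ €280,000).
Total number of invoices issued: 115 + 43 + 107 + 258 + 244 + 226 = 993 (> 900).
The test is 'or': at least one threshold is exceeded.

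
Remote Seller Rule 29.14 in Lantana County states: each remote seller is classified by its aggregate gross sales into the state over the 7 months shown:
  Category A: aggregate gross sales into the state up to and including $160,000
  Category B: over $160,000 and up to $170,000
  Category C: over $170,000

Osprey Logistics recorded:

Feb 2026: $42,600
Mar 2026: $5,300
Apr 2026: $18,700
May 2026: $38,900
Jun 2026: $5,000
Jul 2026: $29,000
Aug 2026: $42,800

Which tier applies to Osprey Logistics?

Category C

Aggregate gross sales into the state: $42,600 + $5,300 + $18,700 + $38,900 + $5,000 + $29,000 + $42,800 = $182,300.
$182,300 > $170,000, so Category C applies.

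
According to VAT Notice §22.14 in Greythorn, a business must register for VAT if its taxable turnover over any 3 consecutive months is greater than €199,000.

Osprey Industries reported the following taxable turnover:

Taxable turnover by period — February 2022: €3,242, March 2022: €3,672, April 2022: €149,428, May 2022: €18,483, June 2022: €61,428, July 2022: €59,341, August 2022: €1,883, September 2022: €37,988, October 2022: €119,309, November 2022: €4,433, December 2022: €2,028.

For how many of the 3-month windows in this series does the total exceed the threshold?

February 2022–April 2022: €3,242 + €3,672 + €149,428 = €156,342 (under)
March 2022–May 2022: €3,672 + €149,428 + €18,483 = €171,583 (under)
April 2022–June 2022: €149,428 + €18,483 + €61,428 = €229,339 (over)
May 2022–July 2022: €18,483 + €61,428 + €59,341 = €139,252 (under)
June 2022–August 2022: €61,428 + €59,341 + €1,883 = €122,652 (under)
July 2022–September 2022: €59,341 + €1,883 + €37,988 = €99,212 (under)
August 2022–October 2022: €1,883 + €37,988 + €119,309 = €159,180 (under)
September 2022–November 2022: €37,988 + €119,309 + €4,433 = €161,730 (under)
October 2022–December 2022: €119,309 + €4,433 + €2,028 = €125,770 (under)
1 window exceeds the threshold.

1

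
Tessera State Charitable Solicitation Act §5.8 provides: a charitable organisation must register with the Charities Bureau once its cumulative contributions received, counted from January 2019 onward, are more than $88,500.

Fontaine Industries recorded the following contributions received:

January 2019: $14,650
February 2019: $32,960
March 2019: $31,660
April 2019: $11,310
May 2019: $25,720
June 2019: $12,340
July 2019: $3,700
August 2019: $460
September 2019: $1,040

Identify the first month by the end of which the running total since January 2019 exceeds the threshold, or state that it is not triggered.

April 2019

Through January 2019: $14,650
Through February 2019: $47,610
Through March 2019: $79,270
Through April 2019: $90,580 ← exceeds threshold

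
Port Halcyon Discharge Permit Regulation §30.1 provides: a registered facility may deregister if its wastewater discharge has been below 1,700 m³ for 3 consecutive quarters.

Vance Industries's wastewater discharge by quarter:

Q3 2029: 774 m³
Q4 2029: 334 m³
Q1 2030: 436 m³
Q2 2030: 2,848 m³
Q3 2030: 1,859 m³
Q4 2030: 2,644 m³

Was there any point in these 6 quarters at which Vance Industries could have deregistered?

Quarters below 1,700 m³: Q3 2029, Q4 2029, Q1 2030.
Longest run of consecutive quarters below the threshold: 3.
3 ≥ 3, so Vance Industries became eligible.

Yes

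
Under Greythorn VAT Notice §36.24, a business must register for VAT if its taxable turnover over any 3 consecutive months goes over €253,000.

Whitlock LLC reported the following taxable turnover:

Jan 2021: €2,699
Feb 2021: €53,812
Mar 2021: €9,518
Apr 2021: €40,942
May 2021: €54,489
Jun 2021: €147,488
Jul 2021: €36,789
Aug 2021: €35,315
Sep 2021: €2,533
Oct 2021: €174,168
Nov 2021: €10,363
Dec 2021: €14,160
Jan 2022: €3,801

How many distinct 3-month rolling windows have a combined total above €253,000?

0

Jan 2021–Mar 2021: €2,699 + €53,812 + €9,518 = €66,029 (under)
Feb 2021–Apr 2021: €53,812 + €9,518 + €40,942 = €104,272 (under)
Mar 2021–May 2021: €9,518 + €40,942 + €54,489 = €104,949 (under)
Apr 2021–Jun 2021: €40,942 + €54,489 + €147,488 = €242,919 (under)
May 2021–Jul 2021: €54,489 + €147,488 + €36,789 = €238,766 (under)
Jun 2021–Aug 2021: €147,488 + €36,789 + €35,315 = €219,592 (under)
Jul 2021–Sep 2021: €36,789 + €35,315 + €2,533 = €74,637 (under)
Aug 2021–Oct 2021: €35,315 + €2,533 + €174,168 = €212,016 (under)
Sep 2021–Nov 2021: €2,533 + €174,168 + €10,363 = €187,064 (under)
Oct 2021–Dec 2021: €174,168 + €10,363 + €14,160 = €198,691 (under)
Nov 2021–Jan 2022: €10,363 + €14,160 + €3,801 = €28,324 (under)
0 windows exceed the threshold.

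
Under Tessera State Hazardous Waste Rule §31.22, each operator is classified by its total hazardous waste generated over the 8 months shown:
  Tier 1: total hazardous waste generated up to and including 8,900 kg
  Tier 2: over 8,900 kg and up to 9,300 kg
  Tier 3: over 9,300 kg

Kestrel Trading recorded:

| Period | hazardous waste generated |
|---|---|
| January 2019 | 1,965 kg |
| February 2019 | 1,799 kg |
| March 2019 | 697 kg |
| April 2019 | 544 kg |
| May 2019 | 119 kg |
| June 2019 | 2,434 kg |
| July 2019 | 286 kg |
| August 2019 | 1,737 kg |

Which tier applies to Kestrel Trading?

Tier 3

Total hazardous waste generated: 1,965 kg + 1,799 kg + 697 kg + 544 kg + 119 kg + 2,434 kg + 286 kg + 1,737 kg = 9,581 kg.
9,581 kg > 9,300 kg, so Tier 3 applies.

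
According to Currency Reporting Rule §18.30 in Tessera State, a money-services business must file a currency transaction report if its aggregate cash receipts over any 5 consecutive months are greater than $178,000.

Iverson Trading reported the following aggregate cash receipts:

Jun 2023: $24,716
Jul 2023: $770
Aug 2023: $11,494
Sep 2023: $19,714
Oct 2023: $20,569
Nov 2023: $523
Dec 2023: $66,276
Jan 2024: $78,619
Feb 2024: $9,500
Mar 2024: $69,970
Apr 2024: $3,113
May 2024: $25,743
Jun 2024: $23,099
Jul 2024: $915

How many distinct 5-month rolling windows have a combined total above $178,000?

Jun 2023–Oct 2023: $24,716 + $770 + $11,494 + $19,714 + $20,569 = $77,263 (under)
Jul 2023–Nov 2023: $770 + $11,494 + $19,714 + $20,569 + $523 = $53,070 (under)
Aug 2023–Dec 2023: $11,494 + $19,714 + $20,569 + $523 + $66,276 = $118,576 (under)
Sep 2023–Jan 2024: $19,714 + $20,569 + $523 + $66,276 + $78,619 = $185,701 (over)
Oct 2023–Feb 2024: $20,569 + $523 + $66,276 + $78,619 + $9,500 = $175,487 (under)
Nov 2023–Mar 2024: $523 + $66,276 + $78,619 + $9,500 + $69,970 = $224,888 (over)
Dec 2023–Apr 2024: $66,276 + $78,619 + $9,500 + $69,970 + $3,113 = $227,478 (over)
Jan 2024–May 2024: $78,619 + $9,500 + $69,970 + $3,113 + $25,743 = $186,945 (over)
Feb 2024–Jun 2024: $9,500 + $69,970 + $3,113 + $25,743 + $23,099 = $131,425 (under)
Mar 2024–Jul 2024: $69,970 + $3,113 + $25,743 + $23,099 + $915 = $122,840 (under)
4 windows exceed the threshold.

4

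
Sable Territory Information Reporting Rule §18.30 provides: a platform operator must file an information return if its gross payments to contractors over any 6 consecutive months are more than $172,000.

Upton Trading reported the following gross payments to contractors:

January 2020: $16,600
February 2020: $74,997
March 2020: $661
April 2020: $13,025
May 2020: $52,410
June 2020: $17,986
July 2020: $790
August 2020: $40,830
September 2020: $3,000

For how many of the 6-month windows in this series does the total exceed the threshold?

1

January 2020–June 2020: $16,600 + $74,997 + $661 + $13,025 + $52,410 + $17,986 = $175,679 (over)
February 2020–July 2020: $74,997 + $661 + $13,025 + $52,410 + $17,986 + $790 = $159,869 (under)
March 2020–August 2020: $661 + $13,025 + $52,410 + $17,986 + $790 + $40,830 = $125,702 (under)
April 2020–September 2020: $13,025 + $52,410 + $17,986 + $790 + $40,830 + $3,000 = $128,041 (under)
1 window exceeds the threshold.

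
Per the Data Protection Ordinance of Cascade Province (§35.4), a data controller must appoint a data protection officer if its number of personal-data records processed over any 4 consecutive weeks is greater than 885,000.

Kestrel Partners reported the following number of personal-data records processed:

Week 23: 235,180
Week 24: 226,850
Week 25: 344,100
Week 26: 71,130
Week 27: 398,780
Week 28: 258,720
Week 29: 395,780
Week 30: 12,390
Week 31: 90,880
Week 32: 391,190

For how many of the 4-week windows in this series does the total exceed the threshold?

Week 23–Week 26: 235,180 + 226,850 + 344,100 + 71,130 = 877,260 (under)
Week 24–Week 27: 226,850 + 344,100 + 71,130 + 398,780 = 1,040,860 (over)
Week 25–Week 28: 344,100 + 71,130 + 398,780 + 258,720 = 1,072,730 (over)
Week 26–Week 29: 71,130 + 398,780 + 258,720 + 395,780 = 1,124,410 (over)
Week 27–Week 30: 398,780 + 258,720 + 395,780 + 12,390 = 1,065,670 (over)
Week 28–Week 31: 258,720 + 395,780 + 12,390 + 90,880 = 757,770 (under)
Week 29–Week 32: 395,780 + 12,390 + 90,880 + 391,190 = 890,240 (over)
5 windows exceed the threshold.

5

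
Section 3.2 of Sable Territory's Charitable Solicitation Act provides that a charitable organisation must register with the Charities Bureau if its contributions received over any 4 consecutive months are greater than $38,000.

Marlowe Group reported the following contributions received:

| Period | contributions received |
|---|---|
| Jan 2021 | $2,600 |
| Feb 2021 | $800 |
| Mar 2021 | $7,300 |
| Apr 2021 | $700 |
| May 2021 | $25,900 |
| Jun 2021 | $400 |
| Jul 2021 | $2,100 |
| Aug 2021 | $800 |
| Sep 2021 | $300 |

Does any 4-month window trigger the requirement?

No

Jan 2021–Apr 2021: $2,600 + $800 + $7,300 + $700 = $11,400 (under)
Feb 2021–May 2021: $800 + $7,300 + $700 + $25,900 = $34,700 (under)
Mar 2021–Jun 2021: $7,300 + $700 + $25,900 + $400 = $34,300 (under)
Apr 2021–Jul 2021: $700 + $25,900 + $400 + $2,100 = $29,100 (under)
May 2021–Aug 2021: $25,900 + $400 + $2,100 + $800 = $29,200 (under)
Jun 2021–Sep 2021: $400 + $2,100 + $800 + $300 = $3,600 (under)
No window exceeds $38,000.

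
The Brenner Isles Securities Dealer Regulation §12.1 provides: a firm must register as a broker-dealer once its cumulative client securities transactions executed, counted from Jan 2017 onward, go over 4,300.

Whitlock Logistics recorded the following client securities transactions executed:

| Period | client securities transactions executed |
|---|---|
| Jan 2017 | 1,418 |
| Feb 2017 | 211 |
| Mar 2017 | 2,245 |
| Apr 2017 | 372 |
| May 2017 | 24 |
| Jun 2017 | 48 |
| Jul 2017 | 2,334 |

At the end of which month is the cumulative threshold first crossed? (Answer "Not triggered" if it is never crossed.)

Jun 2017

Through Jan 2017: 1,418
Through Feb 2017: 1,629
Through Mar 2017: 3,874
Through Apr 2017: 4,246
Through May 2017: 4,270
Through Jun 2017: 4,318 ← exceeds threshold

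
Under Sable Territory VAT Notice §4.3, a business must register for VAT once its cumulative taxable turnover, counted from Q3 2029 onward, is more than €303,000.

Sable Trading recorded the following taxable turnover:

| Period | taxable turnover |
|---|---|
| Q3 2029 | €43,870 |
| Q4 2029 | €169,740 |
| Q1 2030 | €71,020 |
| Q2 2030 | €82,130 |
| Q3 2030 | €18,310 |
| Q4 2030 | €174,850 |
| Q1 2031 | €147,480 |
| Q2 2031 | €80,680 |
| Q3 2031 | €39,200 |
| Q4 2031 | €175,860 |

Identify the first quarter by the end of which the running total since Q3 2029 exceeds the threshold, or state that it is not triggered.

Through Q3 2029: €43,870
Through Q4 2029: €213,610
Through Q1 2030: €284,630
Through Q2 2030: €366,760 ← exceeds threshold

Q2 2030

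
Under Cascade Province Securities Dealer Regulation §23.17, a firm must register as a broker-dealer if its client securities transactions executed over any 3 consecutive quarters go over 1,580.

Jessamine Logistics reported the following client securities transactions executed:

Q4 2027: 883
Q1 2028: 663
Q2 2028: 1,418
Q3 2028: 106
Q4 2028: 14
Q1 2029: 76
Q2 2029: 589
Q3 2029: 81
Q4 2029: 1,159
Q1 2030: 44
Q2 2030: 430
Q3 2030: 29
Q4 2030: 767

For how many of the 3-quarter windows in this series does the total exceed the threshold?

4

Q4 2027–Q2 2028: 883 + 663 + 1,418 = 2,964 (over)
Q1 2028–Q3 2028: 663 + 1,418 + 106 = 2,187 (over)
Q2 2028–Q4 2028: 1,418 + 106 + 14 = 1,538 (under)
Q3 2028–Q1 2029: 106 + 14 + 76 = 196 (under)
Q4 2028–Q2 2029: 14 + 76 + 589 = 679 (under)
Q1 2029–Q3 2029: 76 + 589 + 81 = 746 (under)
Q2 2029–Q4 2029: 589 + 81 + 1,159 = 1,829 (over)
Q3 2029–Q1 2030: 81 + 1,159 + 44 = 1,284 (under)
Q4 2029–Q2 2030: 1,159 + 44 + 430 = 1,633 (over)
Q1 2030–Q3 2030: 44 + 430 + 29 = 503 (under)
Q2 2030–Q4 2030: 430 + 29 + 767 = 1,226 (under)
4 windows exceed the threshold.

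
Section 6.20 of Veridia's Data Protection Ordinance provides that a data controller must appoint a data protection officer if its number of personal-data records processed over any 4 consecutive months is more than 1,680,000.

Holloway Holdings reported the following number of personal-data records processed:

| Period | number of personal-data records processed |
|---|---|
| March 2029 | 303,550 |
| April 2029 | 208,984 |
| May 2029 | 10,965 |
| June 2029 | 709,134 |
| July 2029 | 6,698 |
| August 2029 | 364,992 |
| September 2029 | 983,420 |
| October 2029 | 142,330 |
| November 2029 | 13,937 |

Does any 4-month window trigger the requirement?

Yes

March 2029–June 2029: 303,550 + 208,984 + 10,965 + 709,134 = 1,232,633 (under)
April 2029–July 2029: 208,984 + 10,965 + 709,134 + 6,698 = 935,781 (under)
May 2029–August 2029: 10,965 + 709,134 + 6,698 + 364,992 = 1,091,789 (under)
June 2029–September 2029: 709,134 + 6,698 + 364,992 + 983,420 = 2,064,244 (over)
July 2029–October 2029: 6,698 + 364,992 + 983,420 + 142,330 = 1,497,440 (under)
August 2029–November 2029: 364,992 + 983,420 + 142,330 + 13,937 = 1,504,679 (under)
At least one window exceeds 1,680,000.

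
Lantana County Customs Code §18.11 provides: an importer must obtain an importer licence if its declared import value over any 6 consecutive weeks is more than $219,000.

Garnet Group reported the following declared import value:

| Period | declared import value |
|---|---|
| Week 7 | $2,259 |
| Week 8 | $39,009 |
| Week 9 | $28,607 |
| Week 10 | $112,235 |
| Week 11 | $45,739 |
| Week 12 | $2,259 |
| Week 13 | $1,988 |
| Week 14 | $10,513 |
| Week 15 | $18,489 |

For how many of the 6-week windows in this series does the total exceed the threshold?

Week 7–Week 12: $2,259 + $39,009 + $28,607 + $112,235 + $45,739 + $2,259 = $230,108 (over)
Week 8–Week 13: $39,009 + $28,607 + $112,235 + $45,739 + $2,259 + $1,988 = $229,837 (over)
Week 9–Week 14: $28,607 + $112,235 + $45,739 + $2,259 + $1,988 + $10,513 = $201,341 (under)
Week 10–Week 15: $112,235 + $45,739 + $2,259 + $1,988 + $10,513 + $18,489 = $191,223 (under)
2 windows exceed the threshold.

2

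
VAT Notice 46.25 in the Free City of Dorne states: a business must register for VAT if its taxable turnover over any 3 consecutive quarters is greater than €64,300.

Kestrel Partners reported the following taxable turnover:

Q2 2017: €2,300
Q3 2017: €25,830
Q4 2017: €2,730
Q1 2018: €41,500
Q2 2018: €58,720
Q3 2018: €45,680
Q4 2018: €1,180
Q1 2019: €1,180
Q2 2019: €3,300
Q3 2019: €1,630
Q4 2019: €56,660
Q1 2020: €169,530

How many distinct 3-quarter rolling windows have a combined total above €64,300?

5

Q2 2017–Q4 2017: €2,300 + €25,830 + €2,730 = €30,860 (under)
Q3 2017–Q1 2018: €25,830 + €2,730 + €41,500 = €70,060 (over)
Q4 2017–Q2 2018: €2,730 + €41,500 + €58,720 = €102,950 (over)
Q1 2018–Q3 2018: €41,500 + €58,720 + €45,680 = €145,900 (over)
Q2 2018–Q4 2018: €58,720 + €45,680 + €1,180 = €105,580 (over)
Q3 2018–Q1 2019: €45,680 + €1,180 + €1,180 = €48,040 (under)
Q4 2018–Q2 2019: €1,180 + €1,180 + €3,300 = €5,660 (under)
Q1 2019–Q3 2019: €1,180 + €3,300 + €1,630 = €6,110 (under)
Q2 2019–Q4 2019: €3,300 + €1,630 + €56,660 = €61,590 (under)
Q3 2019–Q1 2020: €1,630 + €56,660 + €169,530 = €227,820 (over)
5 windows exceed the threshold.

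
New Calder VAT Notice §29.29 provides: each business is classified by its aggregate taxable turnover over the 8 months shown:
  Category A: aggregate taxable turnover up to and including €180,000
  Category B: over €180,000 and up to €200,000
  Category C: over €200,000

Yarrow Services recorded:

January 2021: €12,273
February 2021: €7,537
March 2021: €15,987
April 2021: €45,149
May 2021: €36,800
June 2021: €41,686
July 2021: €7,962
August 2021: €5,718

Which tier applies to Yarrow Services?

Category A

Aggregate taxable turnover: €12,273 + €7,537 + €15,987 + €45,149 + €36,800 + €41,686 + €7,962 + €5,718 = €173,112.
€173,112 ≤ €180,000, so Category A applies.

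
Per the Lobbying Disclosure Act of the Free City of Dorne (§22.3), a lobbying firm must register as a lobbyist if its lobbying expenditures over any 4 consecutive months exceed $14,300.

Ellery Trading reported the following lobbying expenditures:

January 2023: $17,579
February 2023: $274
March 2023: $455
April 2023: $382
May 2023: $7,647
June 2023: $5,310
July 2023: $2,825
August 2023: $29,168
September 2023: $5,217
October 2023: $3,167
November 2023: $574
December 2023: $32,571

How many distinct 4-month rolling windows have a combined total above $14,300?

7

January 2023–April 2023: $17,579 + $274 + $455 + $382 = $18,690 (over)
February 2023–May 2023: $274 + $455 + $382 + $7,647 = $8,758 (under)
March 2023–June 2023: $455 + $382 + $7,647 + $5,310 = $13,794 (under)
April 2023–July 2023: $382 + $7,647 + $5,310 + $2,825 = $16,164 (over)
May 2023–August 2023: $7,647 + $5,310 + $2,825 + $29,168 = $44,950 (over)
June 2023–September 2023: $5,310 + $2,825 + $29,168 + $5,217 = $42,520 (over)
July 2023–October 2023: $2,825 + $29,168 + $5,217 + $3,167 = $40,377 (over)
August 2023–November 2023: $29,168 + $5,217 + $3,167 + $574 = $38,126 (over)
September 2023–December 2023: $5,217 + $3,167 + $574 + $32,571 = $41,529 (over)
7 windows exceed the threshold.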